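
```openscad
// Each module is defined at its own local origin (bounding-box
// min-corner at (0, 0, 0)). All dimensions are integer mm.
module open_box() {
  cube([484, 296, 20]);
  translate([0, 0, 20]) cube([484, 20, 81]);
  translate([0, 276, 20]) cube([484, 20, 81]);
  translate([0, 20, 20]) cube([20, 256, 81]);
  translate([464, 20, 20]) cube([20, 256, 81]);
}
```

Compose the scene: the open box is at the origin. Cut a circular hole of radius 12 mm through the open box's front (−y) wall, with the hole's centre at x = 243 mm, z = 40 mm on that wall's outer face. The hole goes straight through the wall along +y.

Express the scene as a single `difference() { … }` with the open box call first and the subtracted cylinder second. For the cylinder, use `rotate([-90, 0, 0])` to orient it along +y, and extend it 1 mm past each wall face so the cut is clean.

difference() {
  open_box();
  translate([243, -1, 40]) rotate([-90, 0, 0]) cylinder(h = 22, r = 12);
}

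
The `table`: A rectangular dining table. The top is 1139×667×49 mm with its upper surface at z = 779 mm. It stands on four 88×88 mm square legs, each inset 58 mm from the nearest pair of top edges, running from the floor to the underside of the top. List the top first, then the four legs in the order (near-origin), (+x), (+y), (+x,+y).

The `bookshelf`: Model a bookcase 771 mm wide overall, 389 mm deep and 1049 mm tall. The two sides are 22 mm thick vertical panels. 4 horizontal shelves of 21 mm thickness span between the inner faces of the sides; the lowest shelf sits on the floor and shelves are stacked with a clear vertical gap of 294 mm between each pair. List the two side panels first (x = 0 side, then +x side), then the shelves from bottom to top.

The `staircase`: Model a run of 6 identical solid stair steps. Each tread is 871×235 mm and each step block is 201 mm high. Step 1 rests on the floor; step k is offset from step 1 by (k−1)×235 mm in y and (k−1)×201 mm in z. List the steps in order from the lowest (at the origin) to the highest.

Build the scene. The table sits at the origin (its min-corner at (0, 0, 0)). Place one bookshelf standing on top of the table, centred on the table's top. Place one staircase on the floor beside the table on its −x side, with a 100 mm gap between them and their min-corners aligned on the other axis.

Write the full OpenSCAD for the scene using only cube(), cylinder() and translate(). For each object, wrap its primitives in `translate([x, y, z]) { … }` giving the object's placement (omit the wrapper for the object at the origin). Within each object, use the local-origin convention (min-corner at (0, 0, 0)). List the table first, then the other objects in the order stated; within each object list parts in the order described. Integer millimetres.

translate([0, 0, 730]) cube([1139, 667, 49]);
translate([58, 58, 0]) cube([88, 88, 730]);
translate([993, 58, 0]) cube([88, 88, 730]);
translate([58, 521, 0]) cube([88, 88, 730]);
translate([993, 521, 0]) cube([88, 88, 730]);
translate([184, 139, 779]) {
  cube([22, 389, 1049]);
  translate([749, 0, 0]) cube([22, 389, 1049]);
  translate([22, 0, 0]) cube([727, 389, 21]);
  translate([22, 0, 315]) cube([727, 389, 21]);
  translate([22, 0, 630]) cube([727, 389, 21]);
  translate([22, 0, 945]) cube([727, 389, 21]);
}
translate([-971, 0, 0]) {
  cube([871, 235, 201]);
  translate([0, 235, 201]) cube([871, 235, 201]);
  translate([0, 470, 402]) cube([871, 235, 201]);
  translate([0, 705, 603]) cube([871, 235, 201]);
  translate([0, 940, 804]) cube([871, 235, 201]);
  translate([0, 1175, 1005]) cube([871, 235, 201]);
}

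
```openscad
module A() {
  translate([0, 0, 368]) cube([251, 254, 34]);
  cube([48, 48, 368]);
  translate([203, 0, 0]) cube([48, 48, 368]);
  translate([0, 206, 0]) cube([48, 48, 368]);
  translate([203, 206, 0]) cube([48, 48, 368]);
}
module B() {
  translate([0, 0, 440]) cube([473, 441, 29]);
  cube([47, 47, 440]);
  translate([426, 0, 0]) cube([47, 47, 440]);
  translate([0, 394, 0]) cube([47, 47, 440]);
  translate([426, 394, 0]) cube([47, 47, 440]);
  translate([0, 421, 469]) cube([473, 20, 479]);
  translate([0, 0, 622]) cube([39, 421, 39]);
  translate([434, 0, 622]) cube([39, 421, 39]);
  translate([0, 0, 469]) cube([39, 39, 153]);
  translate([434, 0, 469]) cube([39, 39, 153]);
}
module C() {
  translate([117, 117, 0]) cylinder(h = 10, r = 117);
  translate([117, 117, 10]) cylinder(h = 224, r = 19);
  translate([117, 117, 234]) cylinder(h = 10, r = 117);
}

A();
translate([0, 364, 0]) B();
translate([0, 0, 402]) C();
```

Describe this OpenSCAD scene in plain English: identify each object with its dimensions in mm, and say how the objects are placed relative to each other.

A is a simple wooden stool: a rectangular seat 251 mm (x) by 254 mm (y), 34 mm thick, top face at z = 402 mm, on four square legs, each 48×48 mm in cross-section. The legs rest on z = 0, each flush with a corner of the seat.

B is a chair: 473×441 mm seat, 29 mm thick, top at z = 469 mm, on four 47 mm square corner legs flush with the seat edges. A 20 mm thick backrest slab spans the full seat width, extending 479 mm above the seat top, its back face flush with the seat's +y edge. Two armrests of 39×39 mm section run along each side from the seat's front edge to the front of the backrest, top faces 192 mm above the seat top and outer faces flush with the seat's x-edges; a 39×39 mm post under the front of each armrest stands on the seat at the front corner.

C is a spool: two coaxial disc flanges of radius 117 mm and thickness 10 mm, joined by a core cylinder of radius 19 mm and height 224 mm. The lower flange rests on z = 0 and the three cylinders share a vertical axis.

The chair is on the floor beside the stool on its +y side. The spool is on top of the stool.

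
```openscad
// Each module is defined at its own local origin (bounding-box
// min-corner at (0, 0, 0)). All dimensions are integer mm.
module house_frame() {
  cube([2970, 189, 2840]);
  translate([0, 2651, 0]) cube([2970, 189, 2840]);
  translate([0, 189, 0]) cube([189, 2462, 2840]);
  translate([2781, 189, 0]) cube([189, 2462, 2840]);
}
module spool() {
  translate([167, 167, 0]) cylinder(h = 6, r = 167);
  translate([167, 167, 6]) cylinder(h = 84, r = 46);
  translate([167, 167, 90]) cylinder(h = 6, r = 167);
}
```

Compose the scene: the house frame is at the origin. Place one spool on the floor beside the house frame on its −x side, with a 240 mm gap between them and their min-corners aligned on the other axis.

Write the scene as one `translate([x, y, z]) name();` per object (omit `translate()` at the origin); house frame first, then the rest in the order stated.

house_frame();
translate([-574, 0, 0]) spool();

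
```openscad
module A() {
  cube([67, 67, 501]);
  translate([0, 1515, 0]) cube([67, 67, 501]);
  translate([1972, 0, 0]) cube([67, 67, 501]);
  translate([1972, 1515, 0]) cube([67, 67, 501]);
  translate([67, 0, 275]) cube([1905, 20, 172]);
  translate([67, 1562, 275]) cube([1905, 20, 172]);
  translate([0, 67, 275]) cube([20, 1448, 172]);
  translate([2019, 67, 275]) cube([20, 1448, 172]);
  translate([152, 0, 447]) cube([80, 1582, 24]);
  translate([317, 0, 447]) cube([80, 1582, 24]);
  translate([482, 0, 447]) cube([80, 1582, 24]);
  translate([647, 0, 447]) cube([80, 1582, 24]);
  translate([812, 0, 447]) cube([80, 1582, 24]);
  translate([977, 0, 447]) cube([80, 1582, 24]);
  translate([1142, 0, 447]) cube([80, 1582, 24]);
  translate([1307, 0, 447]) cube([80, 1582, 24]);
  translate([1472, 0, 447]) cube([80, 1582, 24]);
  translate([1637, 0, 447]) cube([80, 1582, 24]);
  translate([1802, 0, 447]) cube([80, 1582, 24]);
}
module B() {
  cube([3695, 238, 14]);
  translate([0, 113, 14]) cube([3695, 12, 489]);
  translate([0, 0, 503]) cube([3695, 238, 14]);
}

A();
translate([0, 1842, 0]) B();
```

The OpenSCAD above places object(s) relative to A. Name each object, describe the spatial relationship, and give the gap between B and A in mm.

The I-beam's nearest face is 260 mm from the bed frame's +y face.

A is a bed frame. B is an I-beam. The I-beam is on the floor beside the bed frame on its +y side. The gap between the I-beam and the bed frame is 260 mm.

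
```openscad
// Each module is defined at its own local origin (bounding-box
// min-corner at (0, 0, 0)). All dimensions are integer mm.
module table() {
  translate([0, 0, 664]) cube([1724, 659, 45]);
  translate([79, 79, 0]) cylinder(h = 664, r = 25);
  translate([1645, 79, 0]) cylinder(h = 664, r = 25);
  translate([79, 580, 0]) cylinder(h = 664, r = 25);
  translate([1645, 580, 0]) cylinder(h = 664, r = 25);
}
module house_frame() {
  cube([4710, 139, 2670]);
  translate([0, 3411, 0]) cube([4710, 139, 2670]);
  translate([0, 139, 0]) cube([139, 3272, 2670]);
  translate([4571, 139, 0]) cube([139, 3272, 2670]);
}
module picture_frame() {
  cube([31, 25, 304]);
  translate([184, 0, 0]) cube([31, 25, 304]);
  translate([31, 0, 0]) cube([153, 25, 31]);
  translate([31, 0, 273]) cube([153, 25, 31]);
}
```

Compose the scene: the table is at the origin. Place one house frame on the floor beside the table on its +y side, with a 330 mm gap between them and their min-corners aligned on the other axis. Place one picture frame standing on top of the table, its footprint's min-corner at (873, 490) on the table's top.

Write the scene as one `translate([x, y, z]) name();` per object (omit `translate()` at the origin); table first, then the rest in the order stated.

table();
translate([0, 989, 0]) house_frame();
translate([873, 490, 709]) picture_frame();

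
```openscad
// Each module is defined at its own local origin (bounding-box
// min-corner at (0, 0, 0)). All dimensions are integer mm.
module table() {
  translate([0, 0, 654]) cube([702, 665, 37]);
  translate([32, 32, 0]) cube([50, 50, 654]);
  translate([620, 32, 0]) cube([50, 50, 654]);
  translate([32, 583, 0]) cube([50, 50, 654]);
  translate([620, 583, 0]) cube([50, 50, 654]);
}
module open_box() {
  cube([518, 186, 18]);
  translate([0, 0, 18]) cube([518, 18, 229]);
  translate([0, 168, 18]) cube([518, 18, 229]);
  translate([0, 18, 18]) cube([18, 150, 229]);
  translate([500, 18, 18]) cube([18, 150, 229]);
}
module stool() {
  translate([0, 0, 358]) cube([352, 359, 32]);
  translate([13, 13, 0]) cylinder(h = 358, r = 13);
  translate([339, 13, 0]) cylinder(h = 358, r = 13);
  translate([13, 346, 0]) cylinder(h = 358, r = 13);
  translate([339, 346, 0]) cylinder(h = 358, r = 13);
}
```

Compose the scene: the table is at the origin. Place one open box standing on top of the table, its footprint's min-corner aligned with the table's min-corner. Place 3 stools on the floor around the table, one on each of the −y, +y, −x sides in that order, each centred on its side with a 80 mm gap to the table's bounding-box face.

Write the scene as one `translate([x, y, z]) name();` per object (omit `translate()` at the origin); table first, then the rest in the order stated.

table();
translate([0, 0, 691]) open_box();
translate([175, -439, 0]) stool();
translate([175, 745, 0]) stool();
translate([-432, 153, 0]) stool();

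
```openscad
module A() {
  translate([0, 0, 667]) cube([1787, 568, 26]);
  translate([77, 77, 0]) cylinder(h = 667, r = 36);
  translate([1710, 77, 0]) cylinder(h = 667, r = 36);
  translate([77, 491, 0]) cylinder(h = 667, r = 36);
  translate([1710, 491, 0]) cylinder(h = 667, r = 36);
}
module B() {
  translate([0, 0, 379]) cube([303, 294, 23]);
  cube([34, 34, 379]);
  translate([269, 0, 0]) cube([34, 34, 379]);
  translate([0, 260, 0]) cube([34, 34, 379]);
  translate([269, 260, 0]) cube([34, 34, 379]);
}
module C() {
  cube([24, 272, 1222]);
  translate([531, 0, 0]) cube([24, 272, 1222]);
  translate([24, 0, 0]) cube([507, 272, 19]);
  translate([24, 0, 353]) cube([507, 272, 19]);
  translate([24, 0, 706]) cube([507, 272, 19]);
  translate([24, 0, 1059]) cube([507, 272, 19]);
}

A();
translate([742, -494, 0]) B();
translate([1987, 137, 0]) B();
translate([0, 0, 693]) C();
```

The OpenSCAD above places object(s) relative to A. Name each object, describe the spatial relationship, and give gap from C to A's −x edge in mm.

The bookshelf's min-x is at 0; the table's min-x is 0; gap = 0 mm.

A is a table. B is a stool. C is a bookshelf. Two stools sit around the table at the −y, +x sides. The bookshelf is on top of the table. The gap from the bookshelf to the table's −x edge is 0 mm.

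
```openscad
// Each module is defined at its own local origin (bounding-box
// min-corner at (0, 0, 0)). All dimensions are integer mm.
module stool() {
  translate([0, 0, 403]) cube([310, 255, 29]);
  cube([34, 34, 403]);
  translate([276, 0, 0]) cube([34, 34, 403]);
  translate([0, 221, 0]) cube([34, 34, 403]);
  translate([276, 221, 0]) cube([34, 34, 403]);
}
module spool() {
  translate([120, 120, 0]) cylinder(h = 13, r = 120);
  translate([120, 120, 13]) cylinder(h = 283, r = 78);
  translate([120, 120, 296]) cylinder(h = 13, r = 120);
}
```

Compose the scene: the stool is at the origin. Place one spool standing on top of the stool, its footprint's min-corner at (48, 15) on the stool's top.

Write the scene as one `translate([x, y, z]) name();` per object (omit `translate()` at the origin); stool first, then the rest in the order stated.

stool();
translate([48, 15, 432]) spool();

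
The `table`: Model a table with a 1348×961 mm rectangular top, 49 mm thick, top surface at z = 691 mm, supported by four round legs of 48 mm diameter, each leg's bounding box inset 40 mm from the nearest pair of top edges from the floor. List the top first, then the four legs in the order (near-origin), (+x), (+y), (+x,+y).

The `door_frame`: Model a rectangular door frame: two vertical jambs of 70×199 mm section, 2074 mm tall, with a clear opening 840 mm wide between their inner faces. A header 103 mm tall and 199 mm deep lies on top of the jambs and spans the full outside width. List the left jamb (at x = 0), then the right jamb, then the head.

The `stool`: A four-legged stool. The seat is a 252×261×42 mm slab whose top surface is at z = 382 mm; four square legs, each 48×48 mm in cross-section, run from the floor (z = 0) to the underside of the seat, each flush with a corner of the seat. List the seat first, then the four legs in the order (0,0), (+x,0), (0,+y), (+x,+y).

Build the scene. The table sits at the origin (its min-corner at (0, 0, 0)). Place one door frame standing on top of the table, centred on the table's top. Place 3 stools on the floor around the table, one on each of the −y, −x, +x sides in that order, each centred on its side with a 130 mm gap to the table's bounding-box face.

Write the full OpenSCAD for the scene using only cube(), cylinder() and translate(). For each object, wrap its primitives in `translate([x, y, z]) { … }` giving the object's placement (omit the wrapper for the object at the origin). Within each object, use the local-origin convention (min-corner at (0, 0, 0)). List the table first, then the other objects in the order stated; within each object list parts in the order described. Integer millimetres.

translate([0, 0, 642]) cube([1348, 961, 49]);
translate([64, 64, 0]) cylinder(h = 642, r = 24);
translate([1284, 64, 0]) cylinder(h = 642, r = 24);
translate([64, 897, 0]) cylinder(h = 642, r = 24);
translate([1284, 897, 0]) cylinder(h = 642, r = 24);
translate([184, 381, 691]) {
  cube([70, 199, 2074]);
  translate([910, 0, 0]) cube([70, 199, 2074]);
  translate([0, 0, 2074]) cube([980, 199, 103]);
}
translate([548, -391, 0]) {
  translate([0, 0, 340]) cube([252, 261, 42]);
  cube([48, 48, 340]);
  translate([204, 0, 0]) cube([48, 48, 340]);
  translate([0, 213, 0]) cube([48, 48, 340]);
  translate([204, 213, 0]) cube([48, 48, 340]);
}
translate([-382, 350, 0]) {
  translate([0, 0, 340]) cube([252, 261, 42]);
  cube([48, 48, 340]);
  translate([204, 0, 0]) cube([48, 48, 340]);
  translate([0, 213, 0]) cube([48, 48, 340]);
  translate([204, 213, 0]) cube([48, 48, 340]);
}
translate([1478, 350, 0]) {
  translate([0, 0, 340]) cube([252, 261, 42]);
  cube([48, 48, 340]);
  translate([204, 0, 0]) cube([48, 48, 340]);
  translate([0, 213, 0]) cube([48, 48, 340]);
  translate([204, 213, 0]) cube([48, 48, 340]);
}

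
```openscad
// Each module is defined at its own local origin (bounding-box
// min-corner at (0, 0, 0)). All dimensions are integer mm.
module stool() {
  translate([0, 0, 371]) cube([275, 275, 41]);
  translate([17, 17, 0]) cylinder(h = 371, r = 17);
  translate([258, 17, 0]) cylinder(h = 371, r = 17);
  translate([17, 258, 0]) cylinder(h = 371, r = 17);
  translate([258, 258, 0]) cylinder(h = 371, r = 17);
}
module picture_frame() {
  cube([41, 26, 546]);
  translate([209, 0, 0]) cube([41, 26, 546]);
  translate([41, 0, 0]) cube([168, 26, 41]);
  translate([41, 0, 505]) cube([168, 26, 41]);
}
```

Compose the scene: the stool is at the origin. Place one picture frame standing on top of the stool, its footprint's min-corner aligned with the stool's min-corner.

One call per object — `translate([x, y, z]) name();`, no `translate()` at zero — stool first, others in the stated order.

stool();
translate([0, 0, 412]) picture_frame();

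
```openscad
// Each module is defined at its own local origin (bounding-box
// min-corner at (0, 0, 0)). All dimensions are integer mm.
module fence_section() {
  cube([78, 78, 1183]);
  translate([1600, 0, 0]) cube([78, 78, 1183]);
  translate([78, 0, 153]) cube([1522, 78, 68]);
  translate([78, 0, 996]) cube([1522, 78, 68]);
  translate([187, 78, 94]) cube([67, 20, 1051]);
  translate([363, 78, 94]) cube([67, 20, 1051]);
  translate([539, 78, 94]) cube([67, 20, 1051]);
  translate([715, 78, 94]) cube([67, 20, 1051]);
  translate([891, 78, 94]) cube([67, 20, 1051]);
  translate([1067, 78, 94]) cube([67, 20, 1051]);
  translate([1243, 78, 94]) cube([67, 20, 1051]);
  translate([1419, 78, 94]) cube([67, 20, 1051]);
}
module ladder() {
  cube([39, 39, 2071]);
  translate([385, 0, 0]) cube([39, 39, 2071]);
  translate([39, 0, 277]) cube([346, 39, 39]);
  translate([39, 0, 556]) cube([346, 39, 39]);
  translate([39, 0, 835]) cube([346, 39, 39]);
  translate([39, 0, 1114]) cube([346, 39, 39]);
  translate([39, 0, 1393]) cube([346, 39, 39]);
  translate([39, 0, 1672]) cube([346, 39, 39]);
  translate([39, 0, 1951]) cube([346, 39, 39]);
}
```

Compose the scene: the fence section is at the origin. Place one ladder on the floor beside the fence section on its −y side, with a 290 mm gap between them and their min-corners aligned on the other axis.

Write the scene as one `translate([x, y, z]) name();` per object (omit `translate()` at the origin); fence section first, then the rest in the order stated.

fence_section();
translate([0, -329, 0]) ladder();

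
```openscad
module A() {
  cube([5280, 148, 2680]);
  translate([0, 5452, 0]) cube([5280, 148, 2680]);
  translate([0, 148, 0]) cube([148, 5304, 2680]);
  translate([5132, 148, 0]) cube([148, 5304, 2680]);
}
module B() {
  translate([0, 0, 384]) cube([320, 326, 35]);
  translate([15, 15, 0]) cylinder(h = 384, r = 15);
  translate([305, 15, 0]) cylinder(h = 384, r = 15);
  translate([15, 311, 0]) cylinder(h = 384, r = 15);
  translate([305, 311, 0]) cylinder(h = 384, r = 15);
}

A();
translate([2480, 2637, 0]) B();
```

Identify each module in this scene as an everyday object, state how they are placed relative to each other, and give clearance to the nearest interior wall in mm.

Clearances: x = 2332, y = 2489; minimum 2332 mm.

A is a house frame. B is a stool. The stool sits inside the house frame, centred. The clearance to the nearest interior wall is 2332 mm.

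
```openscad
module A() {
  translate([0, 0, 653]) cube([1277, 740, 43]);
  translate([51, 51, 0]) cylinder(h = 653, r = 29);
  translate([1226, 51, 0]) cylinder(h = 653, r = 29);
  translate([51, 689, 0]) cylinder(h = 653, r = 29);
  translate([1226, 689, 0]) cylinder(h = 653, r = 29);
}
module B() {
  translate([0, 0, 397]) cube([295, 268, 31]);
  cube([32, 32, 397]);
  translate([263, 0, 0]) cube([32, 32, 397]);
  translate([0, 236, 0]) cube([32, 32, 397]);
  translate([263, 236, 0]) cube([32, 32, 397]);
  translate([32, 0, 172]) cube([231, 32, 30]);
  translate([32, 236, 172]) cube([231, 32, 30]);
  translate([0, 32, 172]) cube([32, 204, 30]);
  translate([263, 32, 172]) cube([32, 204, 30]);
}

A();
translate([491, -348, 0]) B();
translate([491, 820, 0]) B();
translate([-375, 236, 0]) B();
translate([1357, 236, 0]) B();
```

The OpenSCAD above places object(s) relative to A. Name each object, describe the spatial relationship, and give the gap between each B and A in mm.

Each stool's nearest face is 80 mm from the table's bounding box.

A is a table. B is a stool. Four stools sit around the table at the −y, +y, −x, +x sides. The gap between each stool and the table is 80 mm.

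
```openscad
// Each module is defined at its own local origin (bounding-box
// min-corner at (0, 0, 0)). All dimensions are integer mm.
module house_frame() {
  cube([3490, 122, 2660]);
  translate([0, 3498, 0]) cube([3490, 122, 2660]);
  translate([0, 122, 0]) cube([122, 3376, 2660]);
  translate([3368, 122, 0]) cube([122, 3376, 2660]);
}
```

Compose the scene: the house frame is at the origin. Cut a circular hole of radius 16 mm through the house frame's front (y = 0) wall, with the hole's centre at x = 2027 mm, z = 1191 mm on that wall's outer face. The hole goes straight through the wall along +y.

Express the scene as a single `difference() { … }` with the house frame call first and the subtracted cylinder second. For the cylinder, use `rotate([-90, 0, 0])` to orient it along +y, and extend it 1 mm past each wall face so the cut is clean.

difference() {
  house_frame();
  translate([2027, -1, 1191]) rotate([-90, 0, 0]) cylinder(h = 124, r = 16);
}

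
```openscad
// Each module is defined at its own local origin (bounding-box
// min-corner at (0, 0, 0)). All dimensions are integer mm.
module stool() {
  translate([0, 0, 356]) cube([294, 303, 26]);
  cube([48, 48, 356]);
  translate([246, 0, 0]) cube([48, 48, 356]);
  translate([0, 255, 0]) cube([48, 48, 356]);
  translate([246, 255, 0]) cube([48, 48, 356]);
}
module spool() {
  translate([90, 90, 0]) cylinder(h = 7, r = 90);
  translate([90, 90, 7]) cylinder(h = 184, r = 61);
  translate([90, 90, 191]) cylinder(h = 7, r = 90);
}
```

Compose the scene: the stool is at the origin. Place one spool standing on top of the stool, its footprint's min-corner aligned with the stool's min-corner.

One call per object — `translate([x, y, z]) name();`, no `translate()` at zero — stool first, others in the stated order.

stool();
translate([0, 0, 382]) spool();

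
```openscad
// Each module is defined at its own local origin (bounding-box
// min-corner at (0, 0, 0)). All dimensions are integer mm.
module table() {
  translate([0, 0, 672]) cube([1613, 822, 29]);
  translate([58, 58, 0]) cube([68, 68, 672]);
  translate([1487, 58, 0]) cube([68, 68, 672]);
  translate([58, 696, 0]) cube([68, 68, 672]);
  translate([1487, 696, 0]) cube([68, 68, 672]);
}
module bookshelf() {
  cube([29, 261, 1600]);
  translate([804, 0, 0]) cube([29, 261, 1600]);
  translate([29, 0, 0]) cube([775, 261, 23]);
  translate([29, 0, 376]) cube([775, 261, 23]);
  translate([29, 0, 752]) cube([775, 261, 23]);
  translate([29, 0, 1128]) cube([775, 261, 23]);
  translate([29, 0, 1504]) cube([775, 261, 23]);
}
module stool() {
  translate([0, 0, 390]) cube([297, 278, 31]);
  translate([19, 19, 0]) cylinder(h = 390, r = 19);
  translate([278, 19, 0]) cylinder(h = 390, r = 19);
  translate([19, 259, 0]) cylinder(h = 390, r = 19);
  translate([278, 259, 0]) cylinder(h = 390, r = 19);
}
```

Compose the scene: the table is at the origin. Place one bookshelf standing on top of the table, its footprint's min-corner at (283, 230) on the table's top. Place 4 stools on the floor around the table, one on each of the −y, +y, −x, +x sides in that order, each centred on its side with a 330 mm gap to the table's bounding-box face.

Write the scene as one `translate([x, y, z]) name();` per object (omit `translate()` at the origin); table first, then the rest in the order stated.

table();
translate([283, 230, 701]) bookshelf();
translate([658, -608, 0]) stool();
translate([658, 1152, 0]) stool();
translate([-627, 272, 0]) stool();
translate([1943, 272, 0]) stool();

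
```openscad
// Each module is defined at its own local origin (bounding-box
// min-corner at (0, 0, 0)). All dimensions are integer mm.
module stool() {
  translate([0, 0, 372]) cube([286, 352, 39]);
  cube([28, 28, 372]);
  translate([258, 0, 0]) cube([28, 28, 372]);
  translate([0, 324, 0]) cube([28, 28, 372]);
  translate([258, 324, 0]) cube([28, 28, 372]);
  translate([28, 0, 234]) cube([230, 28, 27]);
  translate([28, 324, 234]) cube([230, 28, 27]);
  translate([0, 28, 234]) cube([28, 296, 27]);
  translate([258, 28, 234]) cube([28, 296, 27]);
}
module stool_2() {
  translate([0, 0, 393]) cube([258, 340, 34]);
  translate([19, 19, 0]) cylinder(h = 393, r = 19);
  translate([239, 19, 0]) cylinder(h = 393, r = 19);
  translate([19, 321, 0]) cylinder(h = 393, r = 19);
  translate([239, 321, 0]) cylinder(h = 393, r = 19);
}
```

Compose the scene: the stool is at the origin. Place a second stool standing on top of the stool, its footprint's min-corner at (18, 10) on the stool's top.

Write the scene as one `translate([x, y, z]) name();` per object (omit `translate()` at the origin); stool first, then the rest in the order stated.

stool();
translate([18, 10, 411]) stool_2();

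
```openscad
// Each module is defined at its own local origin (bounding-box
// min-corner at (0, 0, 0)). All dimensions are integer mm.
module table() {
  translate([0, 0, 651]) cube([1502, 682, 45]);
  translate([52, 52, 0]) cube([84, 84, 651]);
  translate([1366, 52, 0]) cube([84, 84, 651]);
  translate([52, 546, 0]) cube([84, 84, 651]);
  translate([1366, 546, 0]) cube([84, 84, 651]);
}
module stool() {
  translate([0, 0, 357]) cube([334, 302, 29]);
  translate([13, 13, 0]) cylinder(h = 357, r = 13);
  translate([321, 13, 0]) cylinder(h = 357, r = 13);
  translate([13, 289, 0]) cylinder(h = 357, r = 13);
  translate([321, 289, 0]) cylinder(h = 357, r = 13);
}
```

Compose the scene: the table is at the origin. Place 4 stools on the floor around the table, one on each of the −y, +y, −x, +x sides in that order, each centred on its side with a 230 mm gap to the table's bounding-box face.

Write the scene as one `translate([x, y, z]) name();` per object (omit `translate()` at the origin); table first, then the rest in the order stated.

table();
translate([584, -532, 0]) stool();
translate([584, 912, 0]) stool();
translate([-564, 190, 0]) stool();
translate([1732, 190, 0]) stool();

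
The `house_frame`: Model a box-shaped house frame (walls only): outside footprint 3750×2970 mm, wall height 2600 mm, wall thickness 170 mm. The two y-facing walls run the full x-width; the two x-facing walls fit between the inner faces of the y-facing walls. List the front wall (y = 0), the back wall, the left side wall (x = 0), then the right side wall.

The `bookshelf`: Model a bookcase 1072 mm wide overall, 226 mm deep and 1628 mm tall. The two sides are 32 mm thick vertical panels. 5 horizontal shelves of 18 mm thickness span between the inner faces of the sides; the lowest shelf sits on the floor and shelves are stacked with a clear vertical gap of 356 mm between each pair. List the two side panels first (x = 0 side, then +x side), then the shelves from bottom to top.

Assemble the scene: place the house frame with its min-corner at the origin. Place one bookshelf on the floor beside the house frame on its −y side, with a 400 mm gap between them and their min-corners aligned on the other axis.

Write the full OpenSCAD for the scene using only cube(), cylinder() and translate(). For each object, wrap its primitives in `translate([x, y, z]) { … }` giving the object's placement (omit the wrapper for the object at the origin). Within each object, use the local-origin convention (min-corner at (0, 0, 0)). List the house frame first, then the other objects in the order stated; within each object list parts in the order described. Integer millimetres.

cube([3750, 170, 2600]);
translate([0, 2800, 0]) cube([3750, 170, 2600]);
translate([0, 170, 0]) cube([170, 2630, 2600]);
translate([3580, 170, 0]) cube([170, 2630, 2600]);
translate([0, -626, 0]) {
  cube([32, 226, 1628]);
  translate([1040, 0, 0]) cube([32, 226, 1628]);
  translate([32, 0, 0]) cube([1008, 226, 18]);
  translate([32, 0, 374]) cube([1008, 226, 18]);
  translate([32, 0, 748]) cube([1008, 226, 18]);
  translate([32, 0, 1122]) cube([1008, 226, 18]);
  translate([32, 0, 1496]) cube([1008, 226, 18]);
}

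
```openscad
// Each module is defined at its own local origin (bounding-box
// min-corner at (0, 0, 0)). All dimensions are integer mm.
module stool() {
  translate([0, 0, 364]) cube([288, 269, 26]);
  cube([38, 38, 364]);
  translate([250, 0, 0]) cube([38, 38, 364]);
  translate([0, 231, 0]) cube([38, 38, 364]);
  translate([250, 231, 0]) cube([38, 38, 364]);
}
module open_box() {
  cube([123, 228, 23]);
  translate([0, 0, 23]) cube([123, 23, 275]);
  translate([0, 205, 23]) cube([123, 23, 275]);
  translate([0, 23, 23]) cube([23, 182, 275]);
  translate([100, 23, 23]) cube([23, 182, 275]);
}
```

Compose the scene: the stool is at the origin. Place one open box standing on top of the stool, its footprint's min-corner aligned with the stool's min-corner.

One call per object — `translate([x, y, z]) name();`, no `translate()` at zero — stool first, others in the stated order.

stool();
translate([0, 0, 390]) open_box();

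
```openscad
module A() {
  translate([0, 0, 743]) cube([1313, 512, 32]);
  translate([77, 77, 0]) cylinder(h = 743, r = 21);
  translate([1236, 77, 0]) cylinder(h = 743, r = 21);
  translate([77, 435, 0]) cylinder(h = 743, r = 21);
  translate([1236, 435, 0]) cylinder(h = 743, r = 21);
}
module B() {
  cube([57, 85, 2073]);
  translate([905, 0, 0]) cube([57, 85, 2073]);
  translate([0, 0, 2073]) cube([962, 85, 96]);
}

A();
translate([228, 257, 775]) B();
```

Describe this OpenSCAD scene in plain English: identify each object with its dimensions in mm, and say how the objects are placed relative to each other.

A is a table: top 1313 mm (x) × 512 mm (y), 32 mm thick, upper face at z = 775 mm, on four round legs of 42 mm diameter, each leg's bounding box inset 56 mm from the nearest pair of top edges, running from z = 0 to the bottom of the top.

B is a door frame. The clear opening is 848 mm wide and 2073 mm high. Two 57 mm wide jambs, 85 mm deep, stand either side of the opening from the floor to the top of the opening. A 96 mm thick head sits across the top of both jambs, spanning the full outside width of the frame.

The door frame is on top of the table.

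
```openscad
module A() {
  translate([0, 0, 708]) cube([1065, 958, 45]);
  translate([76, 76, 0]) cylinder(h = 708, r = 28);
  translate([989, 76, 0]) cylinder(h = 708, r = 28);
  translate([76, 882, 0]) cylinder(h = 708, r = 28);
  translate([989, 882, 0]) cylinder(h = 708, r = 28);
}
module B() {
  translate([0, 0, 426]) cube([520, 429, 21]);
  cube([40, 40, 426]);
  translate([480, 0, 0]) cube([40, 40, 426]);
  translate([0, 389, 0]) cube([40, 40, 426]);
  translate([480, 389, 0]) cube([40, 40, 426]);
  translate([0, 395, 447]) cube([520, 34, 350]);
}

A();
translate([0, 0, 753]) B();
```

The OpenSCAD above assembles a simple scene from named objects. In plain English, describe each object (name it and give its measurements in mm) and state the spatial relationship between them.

A is a table with a 1065×958 mm rectangular top, 45 mm thick, top surface at z = 753 mm, supported by four round legs of 56 mm diameter, each leg's bounding box inset 48 mm from the nearest pair of top edges, running from the floor.

B is a chair: 520×429 mm seat, 21 mm thick, top at z = 447 mm, on four 40 mm square corner legs flush with the seat edges. A 34 mm thick backrest slab spans the full seat width, extending 350 mm above the seat top, its back face flush with the seat's +y edge.

The chair is on top of the table.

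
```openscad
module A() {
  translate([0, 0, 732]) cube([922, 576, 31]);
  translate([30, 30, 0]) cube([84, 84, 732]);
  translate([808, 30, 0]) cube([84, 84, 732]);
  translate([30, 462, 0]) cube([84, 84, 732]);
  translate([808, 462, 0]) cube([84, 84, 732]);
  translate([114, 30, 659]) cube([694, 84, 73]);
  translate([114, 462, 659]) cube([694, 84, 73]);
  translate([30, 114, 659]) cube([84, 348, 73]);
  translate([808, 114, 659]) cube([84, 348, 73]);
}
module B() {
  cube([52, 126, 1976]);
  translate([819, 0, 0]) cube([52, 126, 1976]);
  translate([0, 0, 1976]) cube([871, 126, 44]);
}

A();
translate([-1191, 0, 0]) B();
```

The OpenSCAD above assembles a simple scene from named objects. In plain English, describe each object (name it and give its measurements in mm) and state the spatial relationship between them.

A is a table with a 922×576 mm rectangular top, 31 mm thick, top surface at z = 763 mm, supported by four 84×84 mm square legs, each inset 30 mm from the nearest pair of top edges, running from the floor. Four apron rails, 84 mm thick and 73 mm tall, run between adjacent legs with their top edges flush with the underside of the top and their outer faces flush with the legs' outer faces.

B is a door frame. The clear opening is 767 mm wide and 1976 mm high. Two 52 mm wide jambs, 126 mm deep, stand either side of the opening from the floor to the top of the opening. A 44 mm thick head sits across the top of both jambs, spanning the full outside width of the frame.

The door frame is on the floor beside the table on its −x side.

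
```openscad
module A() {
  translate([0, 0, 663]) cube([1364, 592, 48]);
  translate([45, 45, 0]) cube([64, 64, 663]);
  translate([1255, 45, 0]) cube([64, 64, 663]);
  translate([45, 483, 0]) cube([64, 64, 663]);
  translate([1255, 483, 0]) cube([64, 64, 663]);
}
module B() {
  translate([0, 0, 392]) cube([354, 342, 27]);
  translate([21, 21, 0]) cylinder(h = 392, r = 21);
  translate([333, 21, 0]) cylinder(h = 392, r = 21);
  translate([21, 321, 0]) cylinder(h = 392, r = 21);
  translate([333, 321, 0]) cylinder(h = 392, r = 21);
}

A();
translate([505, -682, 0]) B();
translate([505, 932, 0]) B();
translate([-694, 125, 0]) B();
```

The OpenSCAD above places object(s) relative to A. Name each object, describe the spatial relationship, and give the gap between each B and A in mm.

Each stool's nearest face is 340 mm from the table's bounding box.

A is a table. B is a stool. Three stools sit around the table at the −y, +y, −x sides. The gap between each stool and the table is 340 mm.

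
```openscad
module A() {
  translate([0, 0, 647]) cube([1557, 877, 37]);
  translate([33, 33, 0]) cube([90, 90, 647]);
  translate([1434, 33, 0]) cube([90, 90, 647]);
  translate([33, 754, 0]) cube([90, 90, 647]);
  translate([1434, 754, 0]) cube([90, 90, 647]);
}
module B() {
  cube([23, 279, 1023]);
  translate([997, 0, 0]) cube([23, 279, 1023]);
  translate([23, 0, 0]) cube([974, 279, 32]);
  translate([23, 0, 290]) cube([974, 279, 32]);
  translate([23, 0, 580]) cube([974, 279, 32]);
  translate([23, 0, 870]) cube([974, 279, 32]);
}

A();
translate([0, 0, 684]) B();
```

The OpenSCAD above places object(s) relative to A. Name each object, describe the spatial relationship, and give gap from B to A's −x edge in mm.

A is a table. B is a bookshelf. The bookshelf is on top of the table. The gap from the bookshelf to the table's −x edge is 0 mm.

The bookshelf's min-x is at 0; the table's min-x is 0; gap = 0 mm.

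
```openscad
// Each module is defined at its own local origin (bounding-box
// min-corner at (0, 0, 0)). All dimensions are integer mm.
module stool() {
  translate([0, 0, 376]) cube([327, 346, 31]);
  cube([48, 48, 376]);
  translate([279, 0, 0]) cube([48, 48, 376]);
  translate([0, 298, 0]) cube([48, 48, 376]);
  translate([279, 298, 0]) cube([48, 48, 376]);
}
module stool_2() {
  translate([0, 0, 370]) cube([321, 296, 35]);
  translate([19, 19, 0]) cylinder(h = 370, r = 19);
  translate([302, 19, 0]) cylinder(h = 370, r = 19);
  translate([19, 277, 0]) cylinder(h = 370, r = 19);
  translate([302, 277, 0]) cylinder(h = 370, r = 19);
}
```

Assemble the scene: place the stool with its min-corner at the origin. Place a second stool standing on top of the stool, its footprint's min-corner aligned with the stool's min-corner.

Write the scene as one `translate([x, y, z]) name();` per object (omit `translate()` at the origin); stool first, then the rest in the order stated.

stool();
translate([0, 0, 407]) stool_2();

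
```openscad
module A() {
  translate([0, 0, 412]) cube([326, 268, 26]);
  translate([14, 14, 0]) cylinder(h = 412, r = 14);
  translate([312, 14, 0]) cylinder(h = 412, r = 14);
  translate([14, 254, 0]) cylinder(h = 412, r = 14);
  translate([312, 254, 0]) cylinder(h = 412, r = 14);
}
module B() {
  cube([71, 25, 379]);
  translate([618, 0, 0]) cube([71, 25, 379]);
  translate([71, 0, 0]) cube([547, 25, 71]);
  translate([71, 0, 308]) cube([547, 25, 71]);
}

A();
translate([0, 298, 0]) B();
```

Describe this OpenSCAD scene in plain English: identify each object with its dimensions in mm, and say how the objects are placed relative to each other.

A is a simple wooden stool: a rectangular seat 326 mm (x) by 268 mm (y), 26 mm thick, top face at z = 438 mm, on four round legs, each 28 mm in diameter. The legs rest on z = 0, each leg's axis is inset half a diameter from the nearest pair of seat edges (so the leg's bounding box is flush with the corner).

B is a picture frame with a 547×237 mm rectangular opening (x by z) and a uniform 71 mm border on every side. Frame depth is 25 mm along y. It is built from two vertical stiles running the full outside height and two horizontal rails spanning the gap between the stiles.

The picture frame is on the floor beside the stool on its +y side.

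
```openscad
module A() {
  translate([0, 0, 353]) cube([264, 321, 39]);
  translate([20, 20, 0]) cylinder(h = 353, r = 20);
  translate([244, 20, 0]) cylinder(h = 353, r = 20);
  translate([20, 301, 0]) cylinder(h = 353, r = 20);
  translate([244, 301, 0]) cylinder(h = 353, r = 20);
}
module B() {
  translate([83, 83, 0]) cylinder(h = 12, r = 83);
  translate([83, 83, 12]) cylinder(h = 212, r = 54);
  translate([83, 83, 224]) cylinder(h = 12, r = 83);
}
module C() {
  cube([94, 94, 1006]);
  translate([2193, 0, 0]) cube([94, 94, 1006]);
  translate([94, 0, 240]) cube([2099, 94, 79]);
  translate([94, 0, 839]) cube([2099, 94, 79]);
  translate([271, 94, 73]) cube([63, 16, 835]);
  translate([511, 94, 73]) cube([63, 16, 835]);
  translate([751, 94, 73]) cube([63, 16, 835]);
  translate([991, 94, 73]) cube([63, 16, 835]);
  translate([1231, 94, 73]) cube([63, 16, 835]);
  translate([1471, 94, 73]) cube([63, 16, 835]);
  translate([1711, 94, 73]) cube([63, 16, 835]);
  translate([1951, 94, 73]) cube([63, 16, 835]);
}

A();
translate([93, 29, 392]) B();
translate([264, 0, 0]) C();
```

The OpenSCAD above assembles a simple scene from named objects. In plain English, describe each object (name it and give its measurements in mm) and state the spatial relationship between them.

A is a four-legged stool. The seat is 264×321 mm, 39 mm thick, top at z = 392 mm. It stands on four round legs, each 40 mm in diameter, from z = 0 to the seat underside, each leg's axis is inset half a diameter from the nearest pair of seat edges (so the leg's bounding box is flush with the corner).

B is a spool: two coaxial disc flanges of radius 83 mm and thickness 12 mm, joined by a core cylinder of radius 54 mm and height 212 mm. The lower flange rests on z = 0 and the three cylinders share a vertical axis.

C is a fence section. Two 94×94 mm posts, 1006 mm tall, stand on the floor with a clear span of 2099 mm between their inner faces. Two horizontal rails of 94×79 mm section span the gap between the posts with their undersides at z = 240 mm and z = 839 mm, flush with the posts' −y face. 8 pickets, each 63 mm wide, 16 mm thick and 835 mm tall, are fixed to the +y face of the rails with their bottoms at z = 73 mm, evenly spaced across the span with equal gaps (rounded down to the nearest mm) at the −x end and between each pair — any rounding remainder accumulates at the +x end.

The spool is on top of the stool. The fence section is against the stool's +x side, with their −y faces flush.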